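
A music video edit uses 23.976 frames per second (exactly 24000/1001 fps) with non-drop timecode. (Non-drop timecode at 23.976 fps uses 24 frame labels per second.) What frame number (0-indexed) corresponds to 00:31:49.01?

Total seconds to the label: (0 × 3600 + 31 × 60 + 49) = 1909.
Frame index = 1909 × 24 + 1 = 45817.

45817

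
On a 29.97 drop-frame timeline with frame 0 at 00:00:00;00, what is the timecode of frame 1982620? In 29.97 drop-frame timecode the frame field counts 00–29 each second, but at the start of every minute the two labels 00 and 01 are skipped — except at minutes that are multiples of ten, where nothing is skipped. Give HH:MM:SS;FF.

Each 10-minute DF block holds 10 × 60 × 30 − 9 × 2 = 17982 frames. 1982620 ÷ 17982 → 110 full blocks, remainder 4600.
Within the partial block the first minute is 1800 frames and each further minute 1798, so 2 further minute boundaries passed. Total skipped labels = 18 × 110 + 2 × 2 = 1984.
Non-drop label index = 1982620 + 1984 = 1984604; at 30 labels/s that is 18:22:33:14, i.e. DF 18:22:33;14.

18:22:33;14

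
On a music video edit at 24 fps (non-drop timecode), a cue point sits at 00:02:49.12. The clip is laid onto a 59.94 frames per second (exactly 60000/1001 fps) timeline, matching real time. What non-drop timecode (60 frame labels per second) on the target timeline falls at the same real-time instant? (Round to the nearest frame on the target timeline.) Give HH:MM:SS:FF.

00:02:49:20

Source frame index: (0×3600 + 2×60 + 49) × 24 + 12 = 4068.
Real time: 4068 / (24) = 339/2 s.
Target frame: (339/2) × (60000/1001) = 10170000/1001 ≈ 10159.840 → 10160.
At 60 labels/s: frame 10160 → 00:02:49:20.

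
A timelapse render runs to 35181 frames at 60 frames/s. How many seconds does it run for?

Running time = 35181 / (60) = 586.35 s.

586.35 seconds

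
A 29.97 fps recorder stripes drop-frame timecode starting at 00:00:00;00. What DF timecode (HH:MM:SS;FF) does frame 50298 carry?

00:27:58;08

Ten DF minutes hold 17982 frames, so frame 50298 lies in block 2 (frames 35964–53945) with 14334 frames into that block.
The block's first minute is 1800 frames and the rest 1798 each; 14334 frames reaches minute 7, so 2 × 18 + 7 × 2 = 50 labels have been skipped so far.
Adding those back, label number 50298 + 50 = 50348 at 30 labels/s is 1678 s + 8 f = 0 h 27 min 58 s frame 8, i.e. 00:27:58;08.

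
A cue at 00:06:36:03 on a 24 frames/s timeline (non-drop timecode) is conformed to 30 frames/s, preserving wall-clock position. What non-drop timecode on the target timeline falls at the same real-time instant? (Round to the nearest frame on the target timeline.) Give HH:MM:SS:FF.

Source frame index: (0×3600 + 6×60 + 36) × 24 + 3 = 9507.
Real time: 9507 / (24) = 3169/8 s.
Target frame: (3169/8) × (30) = 47535/4 ≈ 11883.750 → 11884.
At 30 labels/s: frame 11884 → 00:06:36:04.

00:06:36:04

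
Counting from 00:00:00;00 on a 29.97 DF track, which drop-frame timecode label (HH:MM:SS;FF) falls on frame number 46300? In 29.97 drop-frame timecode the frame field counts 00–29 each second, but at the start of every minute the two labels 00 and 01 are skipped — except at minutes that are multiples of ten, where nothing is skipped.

00:25:44;26

Ten DF minutes hold 17982 frames, so frame 46300 lies in block 2 (frames 35964–53945) with 10336 frames into that block.
The block's first minute is 1800 frames and the rest 1798 each; 10336 frames reaches minute 5, so 2 × 18 + 5 × 2 = 46 labels have been skipped so far.
Adding those back, label number 46300 + 46 = 46346 at 30 labels/s is 1544 s + 26 f = 0 h 25 min 44 s frame 26, i.e. 00:25:44;26.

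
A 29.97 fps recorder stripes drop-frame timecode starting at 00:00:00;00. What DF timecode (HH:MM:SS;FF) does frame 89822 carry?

00:49:57;02

Each 10-minute DF block holds 10 × 60 × 30 − 9 × 2 = 17982 frames. 89822 ÷ 17982 → 4 full blocks, remainder 17894.
Within the partial block the first minute is 1800 frames and each further minute 1798, so 9 further minute boundaries passed. Total skipped labels = 18 × 4 + 2 × 9 = 90.
Non-drop label index = 89822 + 90 = 89912; at 30 labels/s that is 00:49:57:02, i.e. DF 00:49:57;02.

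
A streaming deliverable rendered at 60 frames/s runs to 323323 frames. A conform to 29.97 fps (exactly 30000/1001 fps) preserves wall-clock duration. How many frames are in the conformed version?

Target frames = source frames × (target rate / source rate) = 323323 × (30000/1001)/(60) = 323323 × 500/1001 = 161500.

161500 frames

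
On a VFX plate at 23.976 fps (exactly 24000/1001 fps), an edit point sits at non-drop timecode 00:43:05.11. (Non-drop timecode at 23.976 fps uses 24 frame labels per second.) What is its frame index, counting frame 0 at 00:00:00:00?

frame 62051

Total seconds to the label: (0 × 3600 + 43 × 60 + 5) = 2585.
Frame index = 2585 × 24 + 11 = 62051.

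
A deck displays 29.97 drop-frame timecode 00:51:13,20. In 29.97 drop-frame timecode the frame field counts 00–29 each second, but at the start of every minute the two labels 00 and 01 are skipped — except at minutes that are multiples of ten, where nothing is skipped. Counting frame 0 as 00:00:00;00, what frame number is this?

92118

Complete 10-minute blocks: 5, each 17982 frames → 89910.
Remaining 1 whole minute in the current block: 1800 + 0 × 1798 = 1800 frames.
Within the current minute: 13 × 30 + 20 − 2 = 408 (labels ;00/;01 skipped at this minute). Total = 89910 + 1800 + 408 = 92118.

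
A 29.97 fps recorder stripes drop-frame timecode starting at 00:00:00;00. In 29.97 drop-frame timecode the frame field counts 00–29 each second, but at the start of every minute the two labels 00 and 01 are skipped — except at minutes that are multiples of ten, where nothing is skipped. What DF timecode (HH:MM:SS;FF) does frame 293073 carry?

Each 10-minute DF block holds 10 × 60 × 30 − 9 × 2 = 17982 frames. 293073 ÷ 17982 → 16 full blocks, remainder 5361.
Within the partial block the first minute is 1800 frames and each further minute 1798, so 2 further minute boundaries passed. Total skipped labels = 18 × 16 + 2 × 2 = 292.
Non-drop label index = 293073 + 292 = 293365; at 30 labels/s that is 02:42:58:25, i.e. DF 02:42:58;25.

02:42:58;25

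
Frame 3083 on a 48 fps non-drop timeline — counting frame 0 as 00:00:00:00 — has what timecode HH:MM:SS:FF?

3083 ÷ 48 = 64 full seconds, remainder 11 frames.
64 s = 0 h 1 min 4 s.
Timecode: 00:01:04:11.

00:01:04:11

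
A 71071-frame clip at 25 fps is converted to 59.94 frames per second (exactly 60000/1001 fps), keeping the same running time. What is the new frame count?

Target frames = source frames × (target rate / source rate) = 71071 × (60000/1001)/(25) = 71071 × 2400/1001 = 170400.

170400 frames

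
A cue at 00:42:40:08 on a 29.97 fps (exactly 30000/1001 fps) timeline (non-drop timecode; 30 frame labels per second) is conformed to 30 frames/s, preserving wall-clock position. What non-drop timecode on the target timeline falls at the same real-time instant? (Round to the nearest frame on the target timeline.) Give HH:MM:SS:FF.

Source frame index: (0×3600 + 42×60 + 40) × 30 + 8 = 76808.
Real time: 76808 / (30000/1001) = 9610601/3750 s.
Target frame: (9610601/3750) × (30) = 9610601/125 ≈ 76884.808 → 76885.
At 30 labels/s: frame 76885 → 00:42:42:25.

00:42:42:25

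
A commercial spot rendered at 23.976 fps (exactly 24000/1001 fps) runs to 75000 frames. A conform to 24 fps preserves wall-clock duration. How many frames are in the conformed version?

Target frames = source frames × (target rate / source rate) = 75000 × (24)/(24000/1001) = 75000 × 1001/1000 = 75075.

75075 frames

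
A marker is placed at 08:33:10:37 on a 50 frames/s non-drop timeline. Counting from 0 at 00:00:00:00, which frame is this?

Total seconds to the label: (8 × 3600 + 33 × 60 + 10) = 30790.
Frame index = 30790 × 50 + 37 = 1539537.

1539537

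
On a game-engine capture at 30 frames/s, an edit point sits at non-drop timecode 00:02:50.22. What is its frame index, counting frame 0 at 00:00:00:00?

frame 5122

Total seconds to the label: (0 × 3600 + 2 × 60 + 50) = 170.
Frame index = 170 × 30 + 22 = 5122.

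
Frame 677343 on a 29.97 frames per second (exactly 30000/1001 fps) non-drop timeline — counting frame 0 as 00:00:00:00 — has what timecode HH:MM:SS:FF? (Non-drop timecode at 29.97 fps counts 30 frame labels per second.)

677343 ÷ 30 = 22578 full seconds, remainder 3 frames.
22578 s = 6 h 16 min 18 s.
Timecode: 06:16:18:03.

06:16:18:03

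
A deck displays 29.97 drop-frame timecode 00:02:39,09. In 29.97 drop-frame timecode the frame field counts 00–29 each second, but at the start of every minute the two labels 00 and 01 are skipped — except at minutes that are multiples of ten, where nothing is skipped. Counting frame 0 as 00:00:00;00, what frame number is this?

Complete 10-minute blocks: 0, each 17982 frames → 0.
Remaining 2 whole minutes in the current block: 1800 + 1 × 1798 = 3598 frames.
Within the current minute: 39 × 30 + 9 − 2 = 1177 (labels ;00/;01 skipped at this minute). Total = 0 + 3598 + 1177 = 4775.

4775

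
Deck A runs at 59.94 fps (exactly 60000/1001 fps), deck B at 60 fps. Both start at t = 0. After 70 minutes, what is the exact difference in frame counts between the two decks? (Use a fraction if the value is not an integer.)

36000/143 frames

70 min = 4200 s.
A emits 60000/1001 × 4200 = 36000000/143 frames; B emits 60 × 4200 = 252000.
Difference = 36000/143 frames (≈ 251.7483); B is ahead of A.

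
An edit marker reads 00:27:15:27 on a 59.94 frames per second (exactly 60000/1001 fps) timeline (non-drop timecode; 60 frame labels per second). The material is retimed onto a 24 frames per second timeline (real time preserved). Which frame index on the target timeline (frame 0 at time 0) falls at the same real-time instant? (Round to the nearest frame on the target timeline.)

frame 39290

Source frame index: (0×3600 + 27×60 + 15) × 60 + 27 = 98127.
Real time: 98127 / (60000/1001) = 32741709/20000 s.
Target frame: (32741709/20000) × (24) = 98225127/2500 ≈ 39290.051 → 39290.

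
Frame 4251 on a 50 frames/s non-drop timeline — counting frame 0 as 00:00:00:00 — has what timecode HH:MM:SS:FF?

4251 ÷ 50 = 85 full seconds, remainder 1 frame.
85 s = 0 h 1 min 25 s.
Timecode: 00:01:25:01.

00:01:25:01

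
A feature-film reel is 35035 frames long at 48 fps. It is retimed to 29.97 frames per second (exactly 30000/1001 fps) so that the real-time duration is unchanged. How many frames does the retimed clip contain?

Target frames = source frames × (target rate / source rate) = 35035 × (30000/1001)/(48) = 35035 × 625/1001 = 21875.

21875 frames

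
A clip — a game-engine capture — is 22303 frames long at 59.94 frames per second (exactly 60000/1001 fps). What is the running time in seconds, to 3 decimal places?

372.088 seconds

Running time = 22303 × 1001/60000 = 22325303/60000 s ≈ 372.088 s.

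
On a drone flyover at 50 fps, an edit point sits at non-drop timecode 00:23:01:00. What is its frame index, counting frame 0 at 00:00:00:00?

frame 69050

Total seconds to the label: (0 × 3600 + 23 × 60 + 1) = 1381.
Frame index = 1381 × 50 + 0 = 69050.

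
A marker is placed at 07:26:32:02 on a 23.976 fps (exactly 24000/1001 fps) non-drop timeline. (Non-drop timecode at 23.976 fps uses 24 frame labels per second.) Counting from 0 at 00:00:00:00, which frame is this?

Total seconds to the label: (7 × 3600 + 26 × 60 + 32) = 26792.
Frame index = 26792 × 24 + 2 = 643010.

frame 643010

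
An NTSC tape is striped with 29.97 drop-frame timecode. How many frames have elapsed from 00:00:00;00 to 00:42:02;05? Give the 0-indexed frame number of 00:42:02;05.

As if non-drop at 30 labels/s: (0 × 3600 + 42 × 60 + 2) × 30 + 5 = 75665.
Minute boundaries passed: 42; those not divisible by 10: 42 − 4 = 38; dropped labels = 2 × 38 = 76.
Actual frame index = 75665 − 76 = 75589.

75589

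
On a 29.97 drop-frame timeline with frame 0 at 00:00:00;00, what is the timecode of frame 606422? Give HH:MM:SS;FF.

05:37:14;10

Each 10-minute DF block holds 10 × 60 × 30 − 9 × 2 = 17982 frames. 606422 ÷ 17982 → 33 full blocks, remainder 13016.
Within the partial block the first minute is 1800 frames and each further minute 1798, so 7 further minute boundaries passed. Total skipped labels = 18 × 33 + 2 × 7 = 608.
Non-drop label index = 606422 + 608 = 607030; at 30 labels/s that is 05:37:14:10, i.e. DF 05:37:14;10.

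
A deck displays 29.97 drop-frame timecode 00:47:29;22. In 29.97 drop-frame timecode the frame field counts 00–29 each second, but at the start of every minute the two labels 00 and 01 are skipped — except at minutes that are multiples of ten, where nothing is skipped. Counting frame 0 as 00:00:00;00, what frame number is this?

Complete 10-minute blocks: 4, each 17982 frames → 71928.
Remaining 7 whole minutes in the current block: 1800 + 6 × 1798 = 12588 frames.
Within the current minute: 29 × 30 + 22 − 2 = 890 (labels ;00/;01 skipped at this minute). Total = 71928 + 12588 + 890 = 85406.

85406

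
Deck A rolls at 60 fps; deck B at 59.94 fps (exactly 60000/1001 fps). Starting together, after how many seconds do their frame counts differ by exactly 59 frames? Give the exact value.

59059/60 seconds

The gap grows by |60000/1001 − 60| = 60/1001 frames per second.
Time for a 59-frame gap: 59 ÷ (60/1001) = 59059/60 s.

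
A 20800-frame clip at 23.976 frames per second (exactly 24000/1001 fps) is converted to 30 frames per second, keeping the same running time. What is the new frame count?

26026 frames

Target frames = source frames × (target rate / source rate) = 20800 × (30)/(24000/1001) = 20800 × 1001/800 = 26026.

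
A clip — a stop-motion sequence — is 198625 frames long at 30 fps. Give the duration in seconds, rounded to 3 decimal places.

Running time = 198625 × 1/30 = 39725/6 s ≈ 6620.833 s.

6620.833 seconds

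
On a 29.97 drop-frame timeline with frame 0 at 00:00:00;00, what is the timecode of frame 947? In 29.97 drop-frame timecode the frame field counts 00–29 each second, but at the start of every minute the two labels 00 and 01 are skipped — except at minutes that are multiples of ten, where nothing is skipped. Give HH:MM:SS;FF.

00:00:31;17

Ten DF minutes hold 17982 frames, so frame 947 lies in block 0 (frames 0–17981) with 947 frames into that block.
The block's first minute is 1800 frames and the rest 1798 each; 947 frames reaches minute 0, so 0 × 18 + 0 × 2 = 0 labels have been skipped so far.
Adding those back, label number 947 + 0 = 947 at 30 labels/s is 31 s + 17 f = 0 h 0 min 31 s frame 17, i.e. 00:00:31;17.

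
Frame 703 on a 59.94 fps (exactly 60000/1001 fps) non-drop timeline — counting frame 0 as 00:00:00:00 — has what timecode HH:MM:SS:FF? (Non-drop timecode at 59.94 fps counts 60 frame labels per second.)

703 ÷ 60 = 11 full seconds, remainder 43 frames.
11 s = 0 h 0 min 11 s.
Timecode: 00:00:11:43.

00:00:11:43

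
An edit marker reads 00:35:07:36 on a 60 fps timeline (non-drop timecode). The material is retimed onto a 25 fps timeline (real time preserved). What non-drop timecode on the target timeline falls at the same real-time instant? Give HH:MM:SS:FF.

00:35:07:15

Source frame index: (0×3600 + 35×60 + 7) × 60 + 36 = 126456.
Real time: 126456 / (60) = 10538/5 s.
Target frame: (10538/5) × (25) = 52690.
At 25 labels/s: frame 52690 → 00:35:07:15.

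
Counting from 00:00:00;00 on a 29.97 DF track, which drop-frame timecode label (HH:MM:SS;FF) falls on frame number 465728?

Each 10-minute DF block holds 10 × 60 × 30 − 9 × 2 = 17982 frames. 465728 ÷ 17982 → 25 full blocks, remainder 16178.
Within the partial block the first minute is 1800 frames and each further minute 1798, so 8 further minute boundaries passed. Total skipped labels = 18 × 25 + 2 × 8 = 466.
Non-drop label index = 465728 + 466 = 466194; at 30 labels/s that is 04:18:59:24, i.e. DF 04:18:59;24.

04:18:59;24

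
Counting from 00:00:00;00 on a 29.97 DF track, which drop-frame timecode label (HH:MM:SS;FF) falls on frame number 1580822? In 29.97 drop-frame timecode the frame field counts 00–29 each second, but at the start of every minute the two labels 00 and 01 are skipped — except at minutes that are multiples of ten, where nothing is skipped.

Ten DF minutes hold 17982 frames, so frame 1580822 lies in block 87 (frames 1564434–1582415) with 16388 frames into that block.
The block's first minute is 1800 frames and the rest 1798 each; 16388 frames reaches minute 9, so 87 × 18 + 9 × 2 = 1584 labels have been skipped so far.
Adding those back, label number 1580822 + 1584 = 1582406 at 30 labels/s is 52746 s + 26 f = 14 h 39 min 6 s frame 26, i.e. 14:39:06;26.

14:39:06;26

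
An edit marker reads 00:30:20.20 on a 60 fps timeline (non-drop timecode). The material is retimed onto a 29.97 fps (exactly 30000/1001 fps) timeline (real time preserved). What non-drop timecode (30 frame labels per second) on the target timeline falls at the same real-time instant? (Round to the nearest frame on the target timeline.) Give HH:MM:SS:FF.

00:30:18:15

Source frame index: (0×3600 + 30×60 + 20) × 60 + 20 = 109220.
Real time: 109220 / (60) = 5461/3 s.
Target frame: (5461/3) × (30000/1001) = 54610000/1001 ≈ 54555.445 → 54555.
At 30 labels/s: frame 54555 → 00:30:18:15.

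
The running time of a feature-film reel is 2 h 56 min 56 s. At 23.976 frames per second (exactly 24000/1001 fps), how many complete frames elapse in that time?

254529 frames

2 h 56 min 56 s = 10616 s.
Frames = 10616 × 24000/1001 = 254784000/1001 ≈ 254529.4705.
Complete frames: 254529.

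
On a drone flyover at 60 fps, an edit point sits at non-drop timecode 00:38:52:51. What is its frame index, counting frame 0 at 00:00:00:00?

frame 139971

Total seconds to the label: (0 × 3600 + 38 × 60 + 52) = 2332.
Frame index = 2332 × 60 + 51 = 139971.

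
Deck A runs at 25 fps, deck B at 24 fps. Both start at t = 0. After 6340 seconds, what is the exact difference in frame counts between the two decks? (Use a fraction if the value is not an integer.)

6340 frames

A emits 25 × 6340 = 158500 frames; B emits 24 × 6340 = 152160.
Difference = 6340 frames; B is behind A.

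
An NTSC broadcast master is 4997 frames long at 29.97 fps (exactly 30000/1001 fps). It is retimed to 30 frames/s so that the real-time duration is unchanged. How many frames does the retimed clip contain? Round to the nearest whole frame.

5002 frames

Frames at target rate = 4997 × (30) / (30000/1001) = 5001997/1000 ≈ 5001.997.
Nearest whole frame: 5002.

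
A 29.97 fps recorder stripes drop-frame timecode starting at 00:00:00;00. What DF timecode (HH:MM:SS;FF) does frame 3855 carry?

00:02:08;19

Each 10-minute DF block holds 10 × 60 × 30 − 9 × 2 = 17982 frames. 3855 ÷ 17982 → 0 full blocks, remainder 3855.
Within the partial block the first minute is 1800 frames and each further minute 1798, so 2 further minute boundaries passed. Total skipped labels = 18 × 0 + 2 × 2 = 4.
Non-drop label index = 3855 + 4 = 3859; at 30 labels/s that is 00:02:08:19, i.e. DF 00:02:08;19.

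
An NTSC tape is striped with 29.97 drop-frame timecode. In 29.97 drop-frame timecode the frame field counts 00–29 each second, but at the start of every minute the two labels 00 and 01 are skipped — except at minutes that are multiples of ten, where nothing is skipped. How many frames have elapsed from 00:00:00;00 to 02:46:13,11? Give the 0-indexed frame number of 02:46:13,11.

298901

As if non-drop at 30 labels/s: (2 × 3600 + 46 × 60 + 13) × 30 + 11 = 299201.
Minute boundaries passed: 166; those not divisible by 10: 166 − 16 = 150; dropped labels = 2 × 150 = 300.
Actual frame index = 299201 − 300 = 298901.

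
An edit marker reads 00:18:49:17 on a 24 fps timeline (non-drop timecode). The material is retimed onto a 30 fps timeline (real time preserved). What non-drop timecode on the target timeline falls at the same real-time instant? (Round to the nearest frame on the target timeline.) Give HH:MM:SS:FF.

00:18:49:21

Source frame index: (0×3600 + 18×60 + 49) × 24 + 17 = 27113.
Real time: 27113 / (24) = 27113/24 s.
Target frame: (27113/24) × (30) = 135565/4 ≈ 33891.250 → 33891.
At 30 labels/s: frame 33891 → 00:18:49:21.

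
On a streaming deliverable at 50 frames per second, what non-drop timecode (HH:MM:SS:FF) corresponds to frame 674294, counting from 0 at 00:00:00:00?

03:44:45:44

674294 ÷ 50 = 13485 full seconds, remainder 44 frames.
13485 s = 3 h 44 min 45 s.
Timecode: 03:44:45:44.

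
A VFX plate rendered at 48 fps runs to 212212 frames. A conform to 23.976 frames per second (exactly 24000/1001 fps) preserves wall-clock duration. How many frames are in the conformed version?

Target frames = source frames × (target rate / source rate) = 212212 × (24000/1001)/(48) = 212212 × 500/1001 = 106000.

106000 frames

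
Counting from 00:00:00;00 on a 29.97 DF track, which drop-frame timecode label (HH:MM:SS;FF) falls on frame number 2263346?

20:58:40;12

Ten DF minutes hold 17982 frames, so frame 2263346 lies in block 125 (frames 2247750–2265731) with 15596 frames into that block.
The block's first minute is 1800 frames and the rest 1798 each; 15596 frames reaches minute 8, so 125 × 18 + 8 × 2 = 2266 labels have been skipped so far.
Adding those back, label number 2263346 + 2266 = 2265612 at 30 labels/s is 75520 s + 12 f = 20 h 58 min 40 s frame 12, i.e. 20:58:40;12.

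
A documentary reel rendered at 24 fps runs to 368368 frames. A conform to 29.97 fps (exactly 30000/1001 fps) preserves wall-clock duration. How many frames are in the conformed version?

460000 frames

Target frames = source frames × (target rate / source rate) = 368368 × (30000/1001)/(24) = 368368 × 1250/1001 = 460000.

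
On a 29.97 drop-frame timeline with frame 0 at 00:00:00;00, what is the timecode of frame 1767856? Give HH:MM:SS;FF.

Each 10-minute DF block holds 10 × 60 × 30 − 9 × 2 = 17982 frames. 1767856 ÷ 17982 → 98 full blocks, remainder 5620.
Within the partial block the first minute is 1800 frames and each further minute 1798, so 3 further minute boundaries passed. Total skipped labels = 18 × 98 + 2 × 3 = 1770.
Non-drop label index = 1767856 + 1770 = 1769626; at 30 labels/s that is 16:23:07:16, i.e. DF 16:23:07;16.

16:23:07;16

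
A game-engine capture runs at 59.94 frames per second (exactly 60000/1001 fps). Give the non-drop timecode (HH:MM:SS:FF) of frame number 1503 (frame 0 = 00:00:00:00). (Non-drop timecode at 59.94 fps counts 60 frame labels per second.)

00:00:25:03

1503 ÷ 60 = 25 full seconds, remainder 3 frames.
25 s = 0 h 0 min 25 s.
Timecode: 00:00:25:03.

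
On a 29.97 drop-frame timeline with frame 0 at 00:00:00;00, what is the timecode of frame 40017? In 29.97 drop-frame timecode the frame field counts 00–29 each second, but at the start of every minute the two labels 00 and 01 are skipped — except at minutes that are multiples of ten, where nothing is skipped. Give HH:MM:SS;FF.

Each 10-minute DF block holds 10 × 60 × 30 − 9 × 2 = 17982 frames. 40017 ÷ 17982 → 2 full blocks, remainder 4053.
Within the partial block the first minute is 1800 frames and each further minute 1798, so 2 further minute boundaries passed. Total skipped labels = 18 × 2 + 2 × 2 = 40.
Non-drop label index = 40017 + 40 = 40057; at 30 labels/s that is 00:22:15:07, i.e. DF 00:22:15;07.

00:22:15;07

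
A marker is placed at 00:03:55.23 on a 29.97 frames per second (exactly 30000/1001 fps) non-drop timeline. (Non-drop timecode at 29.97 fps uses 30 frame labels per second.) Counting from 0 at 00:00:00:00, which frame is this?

frame 7073

Total seconds to the label: (0 × 3600 + 3 × 60 + 55) = 235.
Frame index = 235 × 30 + 23 = 7073.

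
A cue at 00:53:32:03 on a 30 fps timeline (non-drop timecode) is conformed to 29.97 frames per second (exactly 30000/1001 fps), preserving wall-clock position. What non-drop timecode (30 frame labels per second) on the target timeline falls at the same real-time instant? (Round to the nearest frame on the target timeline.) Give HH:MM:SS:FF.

00:53:28:27

Source frame index: (0×3600 + 53×60 + 32) × 30 + 3 = 96363.
Real time: 96363 / (30) = 32121/10 s.
Target frame: (32121/10) × (30000/1001) = 96363000/1001 ≈ 96266.733 → 96267.
At 30 labels/s: frame 96267 → 00:53:28:27.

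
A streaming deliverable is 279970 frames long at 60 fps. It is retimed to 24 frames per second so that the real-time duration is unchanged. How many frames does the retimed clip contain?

Target frames = source frames × (target rate / source rate) = 279970 × (24)/(60) = 279970 × 2/5 = 111988.

111988 frames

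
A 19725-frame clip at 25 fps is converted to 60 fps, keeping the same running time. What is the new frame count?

47340 frames

Target frames = source frames × (target rate / source rate) = 19725 × (60)/(25) = 19725 × 12/5 = 47340.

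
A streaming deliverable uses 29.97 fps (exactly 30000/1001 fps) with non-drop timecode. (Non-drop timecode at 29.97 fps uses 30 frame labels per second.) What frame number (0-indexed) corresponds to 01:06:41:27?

frame 120057

Total seconds to the label: (1 × 3600 + 6 × 60 + 41) = 4001.
Frame index = 4001 × 30 + 27 = 120057.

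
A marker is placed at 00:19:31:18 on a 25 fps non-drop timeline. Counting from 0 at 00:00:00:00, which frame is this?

Total seconds to the label: (0 × 3600 + 19 × 60 + 31) = 1171.
Frame index = 1171 × 25 + 18 = 29293.

29293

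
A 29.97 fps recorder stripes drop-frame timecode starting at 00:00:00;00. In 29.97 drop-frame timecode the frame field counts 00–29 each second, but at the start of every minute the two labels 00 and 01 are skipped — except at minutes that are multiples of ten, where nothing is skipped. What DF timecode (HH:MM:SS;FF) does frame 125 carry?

Each 10-minute DF block holds 10 × 60 × 30 − 9 × 2 = 17982 frames. 125 ÷ 17982 → 0 full blocks, remainder 125.
Within the partial block the first minute is 1800 frames and each further minute 1798, so 0 further minute boundaries passed. Total skipped labels = 18 × 0 + 2 × 0 = 0.
Non-drop label index = 125 + 0 = 125; at 30 labels/s that is 00:00:04:05, i.e. DF 00:00:04;05.

00:00:04;05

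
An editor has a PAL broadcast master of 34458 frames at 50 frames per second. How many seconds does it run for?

689.16 seconds

Running time = 34458 / (50) = 689.16 s.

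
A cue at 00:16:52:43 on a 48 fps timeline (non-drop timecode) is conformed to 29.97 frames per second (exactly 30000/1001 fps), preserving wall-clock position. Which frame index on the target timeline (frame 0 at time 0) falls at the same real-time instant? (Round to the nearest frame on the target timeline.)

frame 30357

Source frame index: (0×3600 + 16×60 + 52) × 48 + 43 = 48619.
Real time: 48619 / (48) = 48619/48 s.
Target frame: (48619/48) × (30000/1001) = 30386875/1001 ≈ 30356.518 → 30357.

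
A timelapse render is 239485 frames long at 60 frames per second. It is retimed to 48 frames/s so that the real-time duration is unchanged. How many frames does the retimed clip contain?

Target frames = source frames × (target rate / source rate) = 239485 × (48)/(60) = 239485 × 4/5 = 191588.

191588 frames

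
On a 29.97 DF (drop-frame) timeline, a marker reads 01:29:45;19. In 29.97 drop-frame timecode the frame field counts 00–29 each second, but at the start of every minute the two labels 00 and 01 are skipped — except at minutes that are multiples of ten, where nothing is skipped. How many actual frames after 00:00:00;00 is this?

161407

As if non-drop at 30 labels/s: (1 × 3600 + 29 × 60 + 45) × 30 + 19 = 161569.
Minute boundaries passed: 89; those not divisible by 10: 89 − 8 = 81; dropped labels = 2 × 81 = 162.
Actual frame index = 161569 − 162 = 161407.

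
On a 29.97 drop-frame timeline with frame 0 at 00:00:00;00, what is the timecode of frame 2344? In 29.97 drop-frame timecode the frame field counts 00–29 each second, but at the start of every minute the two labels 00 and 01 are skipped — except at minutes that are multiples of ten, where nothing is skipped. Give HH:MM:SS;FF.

Each 10-minute DF block holds 10 × 60 × 30 − 9 × 2 = 17982 frames. 2344 ÷ 17982 → 0 full blocks, remainder 2344.
Within the partial block the first minute is 1800 frames and each further minute 1798, so 1 further minute boundary passed. Total skipped labels = 18 × 0 + 2 × 1 = 2.
Non-drop label index = 2344 + 2 = 2346; at 30 labels/s that is 00:01:18:06, i.e. DF 00:01:18;06.

00:01:18;06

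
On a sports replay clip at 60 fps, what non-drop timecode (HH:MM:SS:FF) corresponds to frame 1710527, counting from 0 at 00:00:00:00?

1710527 ÷ 60 = 28508 full seconds, remainder 47 frames.
28508 s = 7 h 55 min 8 s.
Timecode: 07:55:08:47.

07:55:08:47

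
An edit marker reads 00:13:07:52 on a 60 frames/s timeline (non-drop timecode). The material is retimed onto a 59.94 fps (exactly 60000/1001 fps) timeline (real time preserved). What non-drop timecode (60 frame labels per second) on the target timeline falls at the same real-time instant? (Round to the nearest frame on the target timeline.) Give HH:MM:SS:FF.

00:13:07:05

Source frame index: (0×3600 + 13×60 + 7) × 60 + 52 = 47272.
Real time: 47272 / (60) = 11818/15 s.
Target frame: (11818/15) × (60000/1001) = 47272000/1001 ≈ 47224.775 → 47225.
At 60 labels/s: frame 47225 → 00:13:07:05.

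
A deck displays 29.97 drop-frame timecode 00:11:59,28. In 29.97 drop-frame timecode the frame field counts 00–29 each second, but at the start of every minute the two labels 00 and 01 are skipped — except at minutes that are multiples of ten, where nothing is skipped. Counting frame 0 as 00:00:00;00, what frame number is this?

As if non-drop at 30 labels/s: (0 × 3600 + 11 × 60 + 59) × 30 + 28 = 21598.
Minute boundaries passed: 11; those not divisible by 10: 11 − 1 = 10; dropped labels = 2 × 10 = 20.
Actual frame index = 21598 − 20 = 21578.

21578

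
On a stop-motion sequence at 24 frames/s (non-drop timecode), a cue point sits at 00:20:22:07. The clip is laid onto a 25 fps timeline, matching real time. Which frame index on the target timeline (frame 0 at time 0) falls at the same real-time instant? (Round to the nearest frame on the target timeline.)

Source frame index: (0×3600 + 20×60 + 22) × 24 + 7 = 29335.
Real time: 29335 / (24) = 29335/24 s.
Target frame: (29335/24) × (25) = 733375/24 ≈ 30557.292 → 30557.

frame 30557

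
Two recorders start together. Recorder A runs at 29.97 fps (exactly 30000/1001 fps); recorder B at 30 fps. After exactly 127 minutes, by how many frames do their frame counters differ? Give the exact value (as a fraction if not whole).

228600/1001 frames

127 min = 7620 s.
A emits 30000/1001 × 7620 = 228600000/1001 frames; B emits 30 × 7620 = 228600.
Difference = 228600/1001 frames (≈ 228.3716); B is ahead of A.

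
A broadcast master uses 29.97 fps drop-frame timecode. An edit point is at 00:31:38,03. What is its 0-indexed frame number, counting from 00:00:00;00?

56887

Complete 10-minute blocks: 3, each 17982 frames → 53946.
Remaining 1 whole minute in the current block: 1800 + 0 × 1798 = 1800 frames.
Within the current minute: 38 × 30 + 3 − 2 = 1141 (labels ;00/;01 skipped at this minute). Total = 53946 + 1800 + 1141 = 56887.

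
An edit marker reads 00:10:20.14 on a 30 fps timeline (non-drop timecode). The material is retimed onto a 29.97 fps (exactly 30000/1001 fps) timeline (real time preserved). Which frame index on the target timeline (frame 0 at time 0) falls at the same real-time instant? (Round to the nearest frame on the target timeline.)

frame 18595

Source frame index: (0×3600 + 10×60 + 20) × 30 + 14 = 18614.
Real time: 18614 / (30) = 9307/15 s.
Target frame: (9307/15) × (30000/1001) = 18614000/1001 ≈ 18595.405 → 18595.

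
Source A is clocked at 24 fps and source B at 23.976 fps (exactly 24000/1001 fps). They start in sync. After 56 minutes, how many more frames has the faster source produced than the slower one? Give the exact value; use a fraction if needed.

56 min = 3360 s.
A emits 24 × 3360 = 80640 frames; B emits 24000/1001 × 3360 = 11520000/143.
Difference = 11520/143 frames (≈ 80.5594); B is behind A.

11520/143 frames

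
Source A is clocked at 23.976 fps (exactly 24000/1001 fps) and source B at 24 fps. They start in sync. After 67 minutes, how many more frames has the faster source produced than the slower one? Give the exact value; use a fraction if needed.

67 min = 4020 s.
A emits 24000/1001 × 4020 = 96480000/1001 frames; B emits 24 × 4020 = 96480.
Difference = 96480/1001 frames (≈ 96.3836); B is ahead of A.

96480/1001 frames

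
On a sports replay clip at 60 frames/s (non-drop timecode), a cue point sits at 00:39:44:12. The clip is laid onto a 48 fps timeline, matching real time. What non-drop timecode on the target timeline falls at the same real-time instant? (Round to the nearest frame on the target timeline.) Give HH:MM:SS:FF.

Source frame index: (0×3600 + 39×60 + 44) × 60 + 12 = 143052.
Real time: 143052 / (60) = 11921/5 s.
Target frame: (11921/5) × (48) = 572208/5 ≈ 114441.600 → 114442.
At 48 labels/s: frame 114442 → 00:39:44:10.

00:39:44:10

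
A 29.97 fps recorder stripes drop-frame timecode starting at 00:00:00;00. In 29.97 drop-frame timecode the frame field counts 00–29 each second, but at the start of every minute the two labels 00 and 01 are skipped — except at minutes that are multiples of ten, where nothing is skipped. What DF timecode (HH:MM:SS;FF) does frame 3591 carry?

00:01:59;23

Each 10-minute DF block holds 10 × 60 × 30 − 9 × 2 = 17982 frames. 3591 ÷ 17982 → 0 full blocks, remainder 3591.
Within the partial block the first minute is 1800 frames and each further minute 1798, so 1 further minute boundary passed. Total skipped labels = 18 × 0 + 2 × 1 = 2.
Non-drop label index = 3591 + 2 = 3593; at 30 labels/s that is 00:01:59:23, i.e. DF 00:01:59;23.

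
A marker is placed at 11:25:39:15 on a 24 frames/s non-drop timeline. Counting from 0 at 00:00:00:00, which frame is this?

Total seconds to the label: (11 × 3600 + 25 × 60 + 39) = 41139.
Frame index = 41139 × 24 + 15 = 987351.

frame 987351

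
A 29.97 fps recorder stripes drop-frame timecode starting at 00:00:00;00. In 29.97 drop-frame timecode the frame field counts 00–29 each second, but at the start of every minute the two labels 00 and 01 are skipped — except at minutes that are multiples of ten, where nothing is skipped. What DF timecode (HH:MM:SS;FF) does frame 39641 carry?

Ten DF minutes hold 17982 frames, so frame 39641 lies in block 2 (frames 35964–53945) with 3677 frames into that block.
The block's first minute is 1800 frames and the rest 1798 each; 3677 frames reaches minute 2, so 2 × 18 + 2 × 2 = 40 labels have been skipped so far.
Adding those back, label number 39641 + 40 = 39681 at 30 labels/s is 1322 s + 21 f = 0 h 22 min 2 s frame 21, i.e. 00:22:02;21.

00:22:02;21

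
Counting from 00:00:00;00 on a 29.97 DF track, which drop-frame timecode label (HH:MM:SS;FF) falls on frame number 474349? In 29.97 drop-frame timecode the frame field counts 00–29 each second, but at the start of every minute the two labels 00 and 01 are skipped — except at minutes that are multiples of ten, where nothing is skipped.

04:23:47;13

Each 10-minute DF block holds 10 × 60 × 30 − 9 × 2 = 17982 frames. 474349 ÷ 17982 → 26 full blocks, remainder 6817.
Within the partial block the first minute is 1800 frames and each further minute 1798, so 3 further minute boundaries passed. Total skipped labels = 18 × 26 + 2 × 3 = 474.
Non-drop label index = 474349 + 474 = 474823; at 30 labels/s that is 04:23:47:13, i.e. DF 04:23:47;13.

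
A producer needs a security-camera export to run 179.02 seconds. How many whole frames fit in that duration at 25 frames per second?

Frames = 179.02 × 25 = 8951/2 ≈ 4475.5000.
Complete frames: 4475.

4475 frames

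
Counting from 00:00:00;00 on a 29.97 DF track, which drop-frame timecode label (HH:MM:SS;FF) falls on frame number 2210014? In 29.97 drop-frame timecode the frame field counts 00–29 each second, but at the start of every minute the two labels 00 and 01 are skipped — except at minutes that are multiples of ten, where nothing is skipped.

Ten DF minutes hold 17982 frames, so frame 2210014 lies in block 122 (frames 2193804–2211785) with 16210 frames into that block.
The block's first minute is 1800 frames and the rest 1798 each; 16210 frames reaches minute 9, so 122 × 18 + 9 × 2 = 2214 labels have been skipped so far.
Adding those back, label number 2210014 + 2214 = 2212228 at 30 labels/s is 73740 s + 28 f = 20 h 29 min 0 s frame 28, i.e. 20:29:00;28.

20:29:00;28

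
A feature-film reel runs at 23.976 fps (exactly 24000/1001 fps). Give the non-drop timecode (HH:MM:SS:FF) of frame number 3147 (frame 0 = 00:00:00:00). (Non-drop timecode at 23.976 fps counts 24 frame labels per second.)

00:02:11:03

3147 ÷ 24 = 131 full seconds, remainder 3 frames.
131 s = 0 h 2 min 11 s.
Timecode: 00:02:11:03.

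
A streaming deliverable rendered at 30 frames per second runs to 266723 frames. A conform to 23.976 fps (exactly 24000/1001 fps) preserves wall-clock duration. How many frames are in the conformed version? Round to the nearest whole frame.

Frames at target rate = 266723 × (24000/1001) / (30) = 213378400/1001 ≈ 213165.235.
Nearest whole frame: 213165.

213165 frames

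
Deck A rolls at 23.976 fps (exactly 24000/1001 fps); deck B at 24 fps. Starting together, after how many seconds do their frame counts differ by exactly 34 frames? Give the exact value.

The gap grows by |24 − 24000/1001| = 24/1001 frames per second.
Time for a 34-frame gap: 34 ÷ (24/1001) = 17017/12 s.

17017/12 seconds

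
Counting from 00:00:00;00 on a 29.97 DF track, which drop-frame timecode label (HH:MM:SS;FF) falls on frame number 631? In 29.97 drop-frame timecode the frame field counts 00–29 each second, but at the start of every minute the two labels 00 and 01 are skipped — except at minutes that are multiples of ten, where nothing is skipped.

Ten DF minutes hold 17982 frames, so frame 631 lies in block 0 (frames 0–17981) with 631 frames into that block.
The block's first minute is 1800 frames and the rest 1798 each; 631 frames reaches minute 0, so 0 × 18 + 0 × 2 = 0 labels have been skipped so far.
Adding those back, label number 631 + 0 = 631 at 30 labels/s is 21 s + 1 f = 0 h 0 min 21 s frame 1, i.e. 00:00:21;01.

00:00:21;01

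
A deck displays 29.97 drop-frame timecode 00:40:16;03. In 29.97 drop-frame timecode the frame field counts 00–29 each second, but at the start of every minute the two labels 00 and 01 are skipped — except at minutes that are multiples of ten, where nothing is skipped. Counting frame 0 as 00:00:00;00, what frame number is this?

Complete 10-minute blocks: 4, each 17982 frames → 71928.
Remaining 0 whole minutes in the current block: 0 frames.
Within the current minute: 16 × 30 + 3 = 483. Total = 71928 + 0 + 483 = 72411.

72411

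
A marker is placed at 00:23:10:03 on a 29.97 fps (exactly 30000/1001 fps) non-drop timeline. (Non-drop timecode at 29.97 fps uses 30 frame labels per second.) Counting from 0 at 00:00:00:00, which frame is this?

Total seconds to the label: (0 × 3600 + 23 × 60 + 10) = 1390.
Frame index = 1390 × 30 + 3 = 41703.

frame 41703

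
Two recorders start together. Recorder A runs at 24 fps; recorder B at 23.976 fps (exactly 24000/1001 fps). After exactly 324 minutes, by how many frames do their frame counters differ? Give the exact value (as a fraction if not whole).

324 min = 19440 s.
A emits 24 × 19440 = 466560 frames; B emits 24000/1001 × 19440 = 466560000/1001.
Difference = 466560/1001 frames (≈ 466.0939); B is behind A.

466560/1001 frames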